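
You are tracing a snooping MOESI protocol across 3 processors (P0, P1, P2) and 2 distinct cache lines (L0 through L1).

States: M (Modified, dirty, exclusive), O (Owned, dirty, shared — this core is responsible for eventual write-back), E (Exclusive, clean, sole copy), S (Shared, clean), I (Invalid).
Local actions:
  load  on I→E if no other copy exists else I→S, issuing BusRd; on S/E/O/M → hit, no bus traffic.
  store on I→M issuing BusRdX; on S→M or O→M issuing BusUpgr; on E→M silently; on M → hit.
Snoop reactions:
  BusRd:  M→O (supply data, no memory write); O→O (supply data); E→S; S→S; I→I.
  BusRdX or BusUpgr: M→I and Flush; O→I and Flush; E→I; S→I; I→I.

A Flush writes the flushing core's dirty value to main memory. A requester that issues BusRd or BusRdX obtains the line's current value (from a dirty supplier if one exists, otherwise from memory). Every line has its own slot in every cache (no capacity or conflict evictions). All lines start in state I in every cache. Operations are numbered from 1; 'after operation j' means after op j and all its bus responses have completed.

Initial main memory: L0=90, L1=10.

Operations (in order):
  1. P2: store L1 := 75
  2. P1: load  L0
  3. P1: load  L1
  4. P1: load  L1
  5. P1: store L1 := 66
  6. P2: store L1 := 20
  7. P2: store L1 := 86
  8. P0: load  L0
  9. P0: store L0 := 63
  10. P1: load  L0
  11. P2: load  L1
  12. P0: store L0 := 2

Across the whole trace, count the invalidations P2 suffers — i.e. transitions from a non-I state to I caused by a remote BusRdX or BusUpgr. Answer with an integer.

invalidations = 1

[1] P2: store L1 := 75 | P0:I, P1:I, P2:M(75) | bus: BusRdX
[2] P1: load  L0 | P0:I, P1:E(90), P2:I | bus: BusRd
[3] P1: load  L1 | P0:I, P1:S(75), P2:O(75) | bus: BusRd
[4] P1: load  L1 | P0:I, P1:S(75), P2:O(75) | bus: none
[5] P1: store L1 := 66 | P0:I, P1:M(66), P2:I | bus: BusUpgr,Flush
[6] P2: store L1 := 20 | P0:I, P1:I, P2:M(20) | bus: BusRdX,Flush
[7] P2: store L1 := 86 | P0:I, P1:I, P2:M(86) | bus: none
[8] P0: load  L0 | P0:S(90), P1:S(90), P2:I | bus: BusRd
[9] P0: store L0 := 63 | P0:M(63), P1:I, P2:I | bus: BusUpgr
[10] P1: load  L0 | P0:O(63), P1:S(63), P2:I | bus: BusRd
[11] P2: load  L1 | P0:I, P1:I, P2:M(86) | bus: none
[12] P0: store L0 := 2 | P0:M(2), P1:I, P2:I | bus: BusUpgr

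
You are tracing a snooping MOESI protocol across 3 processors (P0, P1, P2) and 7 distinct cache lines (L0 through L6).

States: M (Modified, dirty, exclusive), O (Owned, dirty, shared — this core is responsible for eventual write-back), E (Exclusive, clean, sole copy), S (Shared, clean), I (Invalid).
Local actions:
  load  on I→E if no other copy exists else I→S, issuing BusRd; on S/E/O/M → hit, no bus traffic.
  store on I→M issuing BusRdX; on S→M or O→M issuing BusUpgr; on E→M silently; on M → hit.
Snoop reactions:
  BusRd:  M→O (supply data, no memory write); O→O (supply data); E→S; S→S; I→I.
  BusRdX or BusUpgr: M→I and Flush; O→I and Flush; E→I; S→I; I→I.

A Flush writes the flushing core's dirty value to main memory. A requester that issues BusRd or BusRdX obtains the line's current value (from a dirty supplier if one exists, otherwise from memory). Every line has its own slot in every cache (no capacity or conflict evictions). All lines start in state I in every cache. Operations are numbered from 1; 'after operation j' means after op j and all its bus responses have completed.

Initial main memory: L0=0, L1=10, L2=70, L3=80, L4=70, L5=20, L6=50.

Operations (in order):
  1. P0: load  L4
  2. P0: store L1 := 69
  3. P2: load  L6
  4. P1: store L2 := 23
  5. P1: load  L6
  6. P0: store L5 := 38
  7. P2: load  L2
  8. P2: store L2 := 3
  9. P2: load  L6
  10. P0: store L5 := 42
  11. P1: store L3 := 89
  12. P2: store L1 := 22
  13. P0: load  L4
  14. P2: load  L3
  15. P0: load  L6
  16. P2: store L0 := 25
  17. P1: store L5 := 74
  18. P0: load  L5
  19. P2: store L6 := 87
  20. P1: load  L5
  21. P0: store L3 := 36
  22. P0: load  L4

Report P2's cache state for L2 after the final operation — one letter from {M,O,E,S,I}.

state = M

[1] P0: load  L4 | P0:E(70), P1:I, P2:I | bus: BusRd
[2] P0: store L1 := 69 | P0:M(69), P1:I, P2:I | bus: BusRdX
[3] P2: load  L6 | P0:I, P1:I, P2:E(50) | bus: BusRd
[4] P1: store L2 := 23 | P0:I, P1:M(23), P2:I | bus: BusRdX
[5] P1: load  L6 | P0:I, P1:S(50), P2:S(50) | bus: BusRd
[6] P0: store L5 := 38 | P0:M(38), P1:I, P2:I | bus: BusRdX
[7] P2: load  L2 | P0:I, P1:O(23), P2:S(23) | bus: BusRd
[8] P2: store L2 := 3 | P0:I, P1:I, P2:M(3) | bus: BusUpgr,Flush
[9] P2: load  L6 | P0:I, P1:S(50), P2:S(50) | bus: none
[10] P0: store L5 := 42 | P0:M(42), P1:I, P2:I | bus: none
[11] P1: store L3 := 89 | P0:I, P1:M(89), P2:I | bus: BusRdX
[12] P2: store L1 := 22 | P0:I, P1:I, P2:M(22) | bus: BusRdX,Flush
[13] P0: load  L4 | P0:E(70), P1:I, P2:I | bus: none
[14] P2: load  L3 | P0:I, P1:O(89), P2:S(89) | bus: BusRd
[15] P0: load  L6 | P0:S(50), P1:S(50), P2:S(50) | bus: BusRd
[16] P2: store L0 := 25 | P0:I, P1:I, P2:M(25) | bus: BusRdX
[17] P1: store L5 := 74 | P0:I, P1:M(74), P2:I | bus: BusRdX,Flush
[18] P0: load  L5 | P0:S(74), P1:O(74), P2:I | bus: BusRd
[19] P2: store L6 := 87 | P0:I, P1:I, P2:M(87) | bus: BusUpgr
[20] P1: load  L5 | P0:S(74), P1:O(74), P2:I | bus: none
[21] P0: store L3 := 36 | P0:M(36), P1:I, P2:I | bus: BusRdX,Flush
[22] P0: load  L4 | P0:E(70), P1:I, P2:I | bus: none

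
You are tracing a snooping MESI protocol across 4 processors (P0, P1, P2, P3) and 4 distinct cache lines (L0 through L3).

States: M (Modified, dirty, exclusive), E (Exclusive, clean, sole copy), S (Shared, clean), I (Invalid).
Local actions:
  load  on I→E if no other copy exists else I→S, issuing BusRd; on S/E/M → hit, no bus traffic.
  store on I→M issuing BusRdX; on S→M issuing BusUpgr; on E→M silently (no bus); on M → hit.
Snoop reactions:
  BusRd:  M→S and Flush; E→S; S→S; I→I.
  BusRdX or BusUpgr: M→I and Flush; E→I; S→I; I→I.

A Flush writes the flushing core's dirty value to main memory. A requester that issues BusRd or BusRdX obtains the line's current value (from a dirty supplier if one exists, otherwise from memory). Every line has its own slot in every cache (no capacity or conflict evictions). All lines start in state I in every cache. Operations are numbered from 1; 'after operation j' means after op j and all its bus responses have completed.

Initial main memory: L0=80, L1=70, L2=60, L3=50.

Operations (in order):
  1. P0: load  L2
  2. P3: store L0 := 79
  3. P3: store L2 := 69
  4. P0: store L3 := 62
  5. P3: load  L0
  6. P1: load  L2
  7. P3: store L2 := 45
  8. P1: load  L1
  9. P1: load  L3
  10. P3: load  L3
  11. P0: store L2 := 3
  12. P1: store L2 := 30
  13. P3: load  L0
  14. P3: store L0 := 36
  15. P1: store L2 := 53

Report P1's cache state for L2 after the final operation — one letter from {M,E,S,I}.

state = M

  op1 P0: load  L2 → E/I/I/I on L2; bus BusRd; mem=60
  op2 P3: store L0 := 79 → I/I/I/M on L0; bus BusRdX; mem=80
  op3 P3: store L2 := 69 → I/I/I/M on L2; bus BusRdX; mem=60
  op4 P0: store L3 := 62 → M/I/I/I on L3; bus BusRdX; mem=50
  op5 P3: load  L0 → I/I/I/M on L0; bus (none); mem=80
  op6 P1: load  L2 → I/S/I/S on L2; bus BusRd Flush; mem=69
  op7 P3: store L2 := 45 → I/I/I/M on L2; bus BusUpgr; mem=69
  op8 P1: load  L1 → I/E/I/I on L1; bus BusRd; mem=70
  op9 P1: load  L3 → S/S/I/I on L3; bus BusRd Flush; mem=62
  op10 P3: load  L3 → S/S/I/S on L3; bus BusRd; mem=62
  op11 P0: store L2 := 3 → M/I/I/I on L2; bus BusRdX Flush; mem=45
  op12 P1: store L2 := 30 → I/M/I/I on L2; bus BusRdX Flush; mem=3
  op13 P3: load  L0 → I/I/I/M on L0; bus (none); mem=80
  op14 P3: store L0 := 36 → I/I/I/M on L0; bus (none); mem=80
  op15 P1: store L2 := 53 → I/M/I/I on L2; bus (none); mem=3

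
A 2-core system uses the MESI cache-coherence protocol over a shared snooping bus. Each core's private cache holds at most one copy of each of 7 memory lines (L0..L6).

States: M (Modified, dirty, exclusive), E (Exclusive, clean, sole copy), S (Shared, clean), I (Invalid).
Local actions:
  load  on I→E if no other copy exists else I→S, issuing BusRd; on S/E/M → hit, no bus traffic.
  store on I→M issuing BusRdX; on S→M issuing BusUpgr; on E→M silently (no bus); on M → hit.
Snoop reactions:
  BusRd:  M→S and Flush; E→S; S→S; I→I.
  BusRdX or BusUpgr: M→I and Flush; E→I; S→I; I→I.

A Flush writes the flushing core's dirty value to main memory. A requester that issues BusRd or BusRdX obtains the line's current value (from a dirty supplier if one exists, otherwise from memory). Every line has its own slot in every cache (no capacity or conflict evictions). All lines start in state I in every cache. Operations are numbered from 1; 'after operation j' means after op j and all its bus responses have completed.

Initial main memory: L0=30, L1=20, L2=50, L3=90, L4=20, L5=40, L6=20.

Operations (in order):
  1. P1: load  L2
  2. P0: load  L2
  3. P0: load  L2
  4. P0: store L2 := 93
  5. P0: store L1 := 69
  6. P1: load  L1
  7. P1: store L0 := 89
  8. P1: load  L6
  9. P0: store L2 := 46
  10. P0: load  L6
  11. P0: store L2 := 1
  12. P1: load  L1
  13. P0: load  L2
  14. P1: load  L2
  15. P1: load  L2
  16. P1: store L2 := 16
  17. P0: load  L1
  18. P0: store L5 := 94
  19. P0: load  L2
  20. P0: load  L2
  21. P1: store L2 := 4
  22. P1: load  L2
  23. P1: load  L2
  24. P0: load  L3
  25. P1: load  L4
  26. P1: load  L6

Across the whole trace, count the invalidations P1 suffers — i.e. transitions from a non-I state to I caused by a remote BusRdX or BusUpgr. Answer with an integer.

invalidations = 1

step 1: P1: load  L2  ⟶  IE  (L2)  txn=BusRd  M[L2]=50
step 2: P0: load  L2  ⟶  SS  (L2)  txn=BusRd  M[L2]=50
step 3: P0: load  L2  ⟶  SS  (L2)  txn=∅  M[L2]=50
step 4: P0: store L2 := 93  ⟶  MI  (L2)  txn=BusUpgr  M[L2]=50
step 5: P0: store L1 := 69  ⟶  MI  (L1)  txn=BusRdX  M[L1]=20
step 6: P1: load  L1  ⟶  SS  (L1)  txn=BusRd+Flush  M[L1]=69
step 7: P1: store L0 := 89  ⟶  IM  (L0)  txn=BusRdX  M[L0]=30
step 8: P1: load  L6  ⟶  IE  (L6)  txn=BusRd  M[L6]=20
step 9: P0: store L2 := 46  ⟶  MI  (L2)  txn=∅  M[L2]=50
step 10: P0: load  L6  ⟶  SS  (L6)  txn=BusRd  M[L6]=20
step 11: P0: store L2 := 1  ⟶  MI  (L2)  txn=∅  M[L2]=50
step 12: P1: load  L1  ⟶  SS  (L1)  txn=∅  M[L1]=69
step 13: P0: load  L2  ⟶  MI  (L2)  txn=∅  M[L2]=50
step 14: P1: load  L2  ⟶  SS  (L2)  txn=BusRd+Flush  M[L2]=1
step 15: P1: load  L2  ⟶  SS  (L2)  txn=∅  M[L2]=1
step 16: P1: store L2 := 16  ⟶  IM  (L2)  txn=BusUpgr  M[L2]=1
step 17: P0: load  L1  ⟶  SS  (L1)  txn=∅  M[L1]=69
step 18: P0: store L5 := 94  ⟶  MI  (L5)  txn=BusRdX  M[L5]=40
step 19: P0: load  L2  ⟶  SS  (L2)  txn=BusRd+Flush  M[L2]=16
step 20: P0: load  L2  ⟶  SS  (L2)  txn=∅  M[L2]=16
step 21: P1: store L2 := 4  ⟶  IM  (L2)  txn=BusUpgr  M[L2]=16
step 22: P1: load  L2  ⟶  IM  (L2)  txn=∅  M[L2]=16
step 23: P1: load  L2  ⟶  IM  (L2)  txn=∅  M[L2]=16
step 24: P0: load  L3  ⟶  EI  (L3)  txn=BusRd  M[L3]=90
step 25: P1: load  L4  ⟶  IE  (L4)  txn=BusRd  M[L4]=20
step 26: P1: load  L6  ⟶  SS  (L6)  txn=∅  M[L6]=20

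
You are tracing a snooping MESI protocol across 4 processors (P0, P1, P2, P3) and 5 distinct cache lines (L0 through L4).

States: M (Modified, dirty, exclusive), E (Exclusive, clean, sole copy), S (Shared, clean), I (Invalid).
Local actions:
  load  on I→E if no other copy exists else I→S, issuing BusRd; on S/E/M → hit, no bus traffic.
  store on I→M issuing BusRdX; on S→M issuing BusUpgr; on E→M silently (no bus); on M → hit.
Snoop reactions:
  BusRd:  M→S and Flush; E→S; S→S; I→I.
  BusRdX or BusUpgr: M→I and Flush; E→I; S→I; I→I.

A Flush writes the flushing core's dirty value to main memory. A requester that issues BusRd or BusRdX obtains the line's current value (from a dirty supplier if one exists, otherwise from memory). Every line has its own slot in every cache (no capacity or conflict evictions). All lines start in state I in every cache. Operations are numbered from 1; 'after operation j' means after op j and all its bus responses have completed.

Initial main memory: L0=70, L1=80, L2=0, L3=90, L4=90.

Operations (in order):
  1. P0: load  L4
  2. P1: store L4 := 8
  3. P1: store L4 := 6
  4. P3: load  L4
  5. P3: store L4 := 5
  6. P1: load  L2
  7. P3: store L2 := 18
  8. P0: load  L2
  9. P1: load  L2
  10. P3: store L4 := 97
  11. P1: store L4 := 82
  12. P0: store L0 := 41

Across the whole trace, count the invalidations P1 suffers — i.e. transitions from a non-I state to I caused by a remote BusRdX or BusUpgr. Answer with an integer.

  op1 P0: load  L4 → E/I/I/I on L4; bus BusRd; mem=90
  op2 P1: store L4 := 8 → I/M/I/I on L4; bus BusRdX; mem=90
  op3 P1: store L4 := 6 → I/M/I/I on L4; bus (none); mem=90
  op4 P3: load  L4 → I/S/I/S on L4; bus BusRd Flush; mem=6
  op5 P3: store L4 := 5 → I/I/I/M on L4; bus BusUpgr; mem=6
  op6 P1: load  L2 → I/E/I/I on L2; bus BusRd; mem=0
  op7 P3: store L2 := 18 → I/I/I/M on L2; bus BusRdX; mem=0
  op8 P0: load  L2 → S/I/I/S on L2; bus BusRd Flush; mem=18
  op9 P1: load  L2 → S/S/I/S on L2; bus BusRd; mem=18
  op10 P3: store L4 := 97 → I/I/I/M on L4; bus (none); mem=6
  op11 P1: store L4 := 82 → I/M/I/I on L4; bus BusRdX Flush; mem=97
  op12 P0: store L0 := 41 → M/I/I/I on L0; bus BusRdX; mem=70

invalidations = 2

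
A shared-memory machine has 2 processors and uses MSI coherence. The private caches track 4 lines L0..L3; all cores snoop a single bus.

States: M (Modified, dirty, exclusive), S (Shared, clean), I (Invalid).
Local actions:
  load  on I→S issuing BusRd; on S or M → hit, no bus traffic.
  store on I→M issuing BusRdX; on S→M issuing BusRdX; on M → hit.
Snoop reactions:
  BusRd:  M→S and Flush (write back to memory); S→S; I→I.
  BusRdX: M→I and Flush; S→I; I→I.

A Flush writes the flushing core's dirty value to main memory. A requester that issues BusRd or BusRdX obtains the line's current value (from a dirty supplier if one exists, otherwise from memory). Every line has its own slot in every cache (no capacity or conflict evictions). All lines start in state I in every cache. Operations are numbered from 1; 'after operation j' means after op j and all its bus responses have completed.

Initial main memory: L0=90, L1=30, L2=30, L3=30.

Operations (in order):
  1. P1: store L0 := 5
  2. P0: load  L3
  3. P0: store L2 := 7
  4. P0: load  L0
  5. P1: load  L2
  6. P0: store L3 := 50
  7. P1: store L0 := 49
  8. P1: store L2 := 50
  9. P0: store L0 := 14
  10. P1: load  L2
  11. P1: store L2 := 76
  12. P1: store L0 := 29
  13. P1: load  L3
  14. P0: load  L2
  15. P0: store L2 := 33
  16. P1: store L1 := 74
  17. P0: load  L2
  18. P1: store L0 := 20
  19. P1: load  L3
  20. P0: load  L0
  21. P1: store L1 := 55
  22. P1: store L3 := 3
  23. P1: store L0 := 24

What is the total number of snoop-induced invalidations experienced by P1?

step 1: P1: store L0 := 5  ⟶  IM  (L0)  txn=BusRdX  M[L0]=90
step 2: P0: load  L3  ⟶  SI  (L3)  txn=BusRd  M[L3]=30
step 3: P0: store L2 := 7  ⟶  MI  (L2)  txn=BusRdX  M[L2]=30
step 4: P0: load  L0  ⟶  SS  (L0)  txn=BusRd+Flush  M[L0]=5
step 5: P1: load  L2  ⟶  SS  (L2)  txn=BusRd+Flush  M[L2]=7
step 6: P0: store L3 := 50  ⟶  MI  (L3)  txn=BusRdX  M[L3]=30
step 7: P1: store L0 := 49  ⟶  IM  (L0)  txn=BusRdX  M[L0]=5
step 8: P1: store L2 := 50  ⟶  IM  (L2)  txn=BusRdX  M[L2]=7
step 9: P0: store L0 := 14  ⟶  MI  (L0)  txn=BusRdX+Flush  M[L0]=49
step 10: P1: load  L2  ⟶  IM  (L2)  txn=∅  M[L2]=7
step 11: P1: store L2 := 76  ⟶  IM  (L2)  txn=∅  M[L2]=7
step 12: P1: store L0 := 29  ⟶  IM  (L0)  txn=BusRdX+Flush  M[L0]=14
step 13: P1: load  L3  ⟶  SS  (L3)  txn=BusRd+Flush  M[L3]=50
step 14: P0: load  L2  ⟶  SS  (L2)  txn=BusRd+Flush  M[L2]=76
step 15: P0: store L2 := 33  ⟶  MI  (L2)  txn=BusRdX  M[L2]=76
step 16: P1: store L1 := 74  ⟶  IM  (L1)  txn=BusRdX  M[L1]=30
step 17: P0: load  L2  ⟶  MI  (L2)  txn=∅  M[L2]=76
step 18: P1: store L0 := 20  ⟶  IM  (L0)  txn=∅  M[L0]=14
step 19: P1: load  L3  ⟶  SS  (L3)  txn=∅  M[L3]=50
step 20: P0: load  L0  ⟶  SS  (L0)  txn=BusRd+Flush  M[L0]=20
step 21: P1: store L1 := 55  ⟶  IM  (L1)  txn=∅  M[L1]=30
step 22: P1: store L3 := 3  ⟶  IM  (L3)  txn=BusRdX  M[L3]=50
step 23: P1: store L0 := 24  ⟶  IM  (L0)  txn=BusRdX  M[L0]=20

invalidations = 2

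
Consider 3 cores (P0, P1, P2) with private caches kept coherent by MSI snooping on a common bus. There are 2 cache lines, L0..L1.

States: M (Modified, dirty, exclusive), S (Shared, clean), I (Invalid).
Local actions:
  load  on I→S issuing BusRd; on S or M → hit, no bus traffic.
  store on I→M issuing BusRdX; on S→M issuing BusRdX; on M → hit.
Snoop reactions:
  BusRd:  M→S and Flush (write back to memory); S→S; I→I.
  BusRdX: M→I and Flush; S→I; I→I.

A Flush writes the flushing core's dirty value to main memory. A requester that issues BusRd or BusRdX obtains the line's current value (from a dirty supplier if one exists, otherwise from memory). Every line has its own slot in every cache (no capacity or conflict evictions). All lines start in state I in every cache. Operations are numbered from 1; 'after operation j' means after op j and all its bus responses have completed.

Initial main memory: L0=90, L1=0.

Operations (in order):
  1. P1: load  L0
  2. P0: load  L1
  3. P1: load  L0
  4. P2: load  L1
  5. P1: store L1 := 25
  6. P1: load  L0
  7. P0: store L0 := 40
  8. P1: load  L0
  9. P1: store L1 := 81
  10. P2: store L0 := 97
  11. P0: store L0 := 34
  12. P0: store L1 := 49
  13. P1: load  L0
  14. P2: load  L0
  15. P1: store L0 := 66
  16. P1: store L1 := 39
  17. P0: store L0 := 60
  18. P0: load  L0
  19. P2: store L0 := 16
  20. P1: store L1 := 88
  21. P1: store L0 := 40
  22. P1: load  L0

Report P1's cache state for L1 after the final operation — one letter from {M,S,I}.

[1] P1: load  L0 | P0:I, P1:S(90), P2:I | bus: BusRd
[2] P0: load  L1 | P0:S(0), P1:I, P2:I | bus: BusRd
[3] P1: load  L0 | P0:I, P1:S(90), P2:I | bus: none
[4] P2: load  L1 | P0:S(0), P1:I, P2:S(0) | bus: BusRd
[5] P1: store L1 := 25 | P0:I, P1:M(25), P2:I | bus: BusRdX
[6] P1: load  L0 | P0:I, P1:S(90), P2:I | bus: none
[7] P0: store L0 := 40 | P0:M(40), P1:I, P2:I | bus: BusRdX
[8] P1: load  L0 | P0:S(40), P1:S(40), P2:I | bus: BusRd,Flush
[9] P1: store L1 := 81 | P0:I, P1:M(81), P2:I | bus: none
[10] P2: store L0 := 97 | P0:I, P1:I, P2:M(97) | bus: BusRdX
[11] P0: store L0 := 34 | P0:M(34), P1:I, P2:I | bus: BusRdX,Flush
[12] P0: store L1 := 49 | P0:M(49), P1:I, P2:I | bus: BusRdX,Flush
[13] P1: load  L0 | P0:S(34), P1:S(34), P2:I | bus: BusRd,Flush
[14] P2: load  L0 | P0:S(34), P1:S(34), P2:S(34) | bus: BusRd
[15] P1: store L0 := 66 | P0:I, P1:M(66), P2:I | bus: BusRdX
[16] P1: store L1 := 39 | P0:I, P1:M(39), P2:I | bus: BusRdX,Flush
[17] P0: store L0 := 60 | P0:M(60), P1:I, P2:I | bus: BusRdX,Flush
[18] P0: load  L0 | P0:M(60), P1:I, P2:I | bus: none
[19] P2: store L0 := 16 | P0:I, P1:I, P2:M(16) | bus: BusRdX,Flush
[20] P1: store L1 := 88 | P0:I, P1:M(88), P2:I | bus: none
[21] P1: store L0 := 40 | P0:I, P1:M(40), P2:I | bus: BusRdX,Flush
[22] P1: load  L0 | P0:I, P1:M(40), P2:I | bus: none

state = M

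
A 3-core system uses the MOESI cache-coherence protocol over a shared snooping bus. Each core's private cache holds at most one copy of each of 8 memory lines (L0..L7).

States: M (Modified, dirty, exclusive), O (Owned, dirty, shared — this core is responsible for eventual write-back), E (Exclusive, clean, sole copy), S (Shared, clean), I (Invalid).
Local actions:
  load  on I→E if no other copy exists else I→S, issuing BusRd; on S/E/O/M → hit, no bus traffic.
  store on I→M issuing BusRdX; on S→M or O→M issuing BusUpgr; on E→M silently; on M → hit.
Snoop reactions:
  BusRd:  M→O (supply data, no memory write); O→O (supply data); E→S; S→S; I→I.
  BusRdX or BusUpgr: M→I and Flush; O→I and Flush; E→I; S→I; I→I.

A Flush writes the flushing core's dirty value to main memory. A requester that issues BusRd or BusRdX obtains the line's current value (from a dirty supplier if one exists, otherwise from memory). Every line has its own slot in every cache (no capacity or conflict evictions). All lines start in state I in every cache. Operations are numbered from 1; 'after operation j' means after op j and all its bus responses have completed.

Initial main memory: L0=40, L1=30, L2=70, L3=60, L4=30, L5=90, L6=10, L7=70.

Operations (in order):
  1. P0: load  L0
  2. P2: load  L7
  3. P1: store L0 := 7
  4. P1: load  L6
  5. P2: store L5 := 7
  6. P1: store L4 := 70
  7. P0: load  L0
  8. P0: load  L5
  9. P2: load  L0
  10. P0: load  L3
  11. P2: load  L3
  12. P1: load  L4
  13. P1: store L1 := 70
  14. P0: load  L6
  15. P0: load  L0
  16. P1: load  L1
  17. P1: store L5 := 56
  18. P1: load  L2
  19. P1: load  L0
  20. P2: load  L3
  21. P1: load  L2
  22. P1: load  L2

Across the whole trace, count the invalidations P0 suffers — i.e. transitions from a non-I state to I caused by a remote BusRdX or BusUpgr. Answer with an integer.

step 1: P0: load  L0  ⟶  EII  (L0)  txn=BusRd  M[L0]=40
step 2: P2: load  L7  ⟶  IIE  (L7)  txn=BusRd  M[L7]=70
step 3: P1: store L0 := 7  ⟶  IMI  (L0)  txn=BusRdX  M[L0]=40
step 4: P1: load  L6  ⟶  IEI  (L6)  txn=BusRd  M[L6]=10
step 5: P2: store L5 := 7  ⟶  IIM  (L5)  txn=BusRdX  M[L5]=90
step 6: P1: store L4 := 70  ⟶  IMI  (L4)  txn=BusRdX  M[L4]=30
step 7: P0: load  L0  ⟶  SOI  (L0)  txn=BusRd  M[L0]=40
step 8: P0: load  L5  ⟶  SIO  (L5)  txn=BusRd  M[L5]=90
step 9: P2: load  L0  ⟶  SOS  (L0)  txn=BusRd  M[L0]=40
step 10: P0: load  L3  ⟶  EII  (L3)  txn=BusRd  M[L3]=60
step 11: P2: load  L3  ⟶  SIS  (L3)  txn=BusRd  M[L3]=60
step 12: P1: load  L4  ⟶  IMI  (L4)  txn=∅  M[L4]=30
step 13: P1: store L1 := 70  ⟶  IMI  (L1)  txn=BusRdX  M[L1]=30
step 14: P0: load  L6  ⟶  SSI  (L6)  txn=BusRd  M[L6]=10
step 15: P0: load  L0  ⟶  SOS  (L0)  txn=∅  M[L0]=40
step 16: P1: load  L1  ⟶  IMI  (L1)  txn=∅  M[L1]=30
step 17: P1: store L5 := 56  ⟶  IMI  (L5)  txn=BusRdX+Flush  M[L5]=7
step 18: P1: load  L2  ⟶  IEI  (L2)  txn=BusRd  M[L2]=70
step 19: P1: load  L0  ⟶  SOS  (L0)  txn=∅  M[L0]=40
step 20: P2: load  L3  ⟶  SIS  (L3)  txn=∅  M[L3]=60
step 21: P1: load  L2  ⟶  IEI  (L2)  txn=∅  M[L2]=70
step 22: P1: load  L2  ⟶  IEI  (L2)  txn=∅  M[L2]=70

invalidations = 2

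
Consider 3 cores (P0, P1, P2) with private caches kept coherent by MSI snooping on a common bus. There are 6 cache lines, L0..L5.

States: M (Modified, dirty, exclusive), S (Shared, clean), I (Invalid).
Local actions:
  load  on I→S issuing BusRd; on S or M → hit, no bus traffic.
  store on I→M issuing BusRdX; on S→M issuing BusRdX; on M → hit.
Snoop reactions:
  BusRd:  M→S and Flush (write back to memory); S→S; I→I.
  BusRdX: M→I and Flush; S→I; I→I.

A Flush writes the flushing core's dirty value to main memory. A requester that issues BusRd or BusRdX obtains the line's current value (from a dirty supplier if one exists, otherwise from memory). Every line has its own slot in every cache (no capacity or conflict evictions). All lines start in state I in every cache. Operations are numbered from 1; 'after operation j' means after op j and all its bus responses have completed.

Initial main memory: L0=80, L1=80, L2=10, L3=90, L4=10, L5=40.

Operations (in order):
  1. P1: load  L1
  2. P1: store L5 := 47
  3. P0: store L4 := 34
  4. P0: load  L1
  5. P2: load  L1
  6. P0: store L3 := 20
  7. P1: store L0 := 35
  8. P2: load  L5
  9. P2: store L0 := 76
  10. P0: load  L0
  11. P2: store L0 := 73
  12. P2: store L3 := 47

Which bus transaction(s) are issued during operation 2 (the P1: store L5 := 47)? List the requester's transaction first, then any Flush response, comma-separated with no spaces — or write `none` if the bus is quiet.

[1] P1: load  L1 | P0:I, P1:S(80), P2:I | bus: BusRd
[2] P1: store L5 := 47 | P0:I, P1:M(47), P2:I | bus: BusRdX
[3] P0: store L4 := 34 | P0:M(34), P1:I, P2:I | bus: BusRdX
[4] P0: load  L1 | P0:S(80), P1:S(80), P2:I | bus: BusRd
[5] P2: load  L1 | P0:S(80), P1:S(80), P2:S(80) | bus: BusRd
[6] P0: store L3 := 20 | P0:M(20), P1:I, P2:I | bus: BusRdX
[7] P1: store L0 := 35 | P0:I, P1:M(35), P2:I | bus: BusRdX
[8] P2: load  L5 | P0:I, P1:S(47), P2:S(47) | bus: BusRd,Flush
[9] P2: store L0 := 76 | P0:I, P1:I, P2:M(76) | bus: BusRdX,Flush
[10] P0: load  L0 | P0:S(76), P1:I, P2:S(76) | bus: BusRd,Flush
[11] P2: store L0 := 73 | P0:I, P1:I, P2:M(73) | bus: BusRdX
[12] P2: store L3 := 47 | P0:I, P1:I, P2:M(47) | bus: BusRdX,Flush

bus = BusRdX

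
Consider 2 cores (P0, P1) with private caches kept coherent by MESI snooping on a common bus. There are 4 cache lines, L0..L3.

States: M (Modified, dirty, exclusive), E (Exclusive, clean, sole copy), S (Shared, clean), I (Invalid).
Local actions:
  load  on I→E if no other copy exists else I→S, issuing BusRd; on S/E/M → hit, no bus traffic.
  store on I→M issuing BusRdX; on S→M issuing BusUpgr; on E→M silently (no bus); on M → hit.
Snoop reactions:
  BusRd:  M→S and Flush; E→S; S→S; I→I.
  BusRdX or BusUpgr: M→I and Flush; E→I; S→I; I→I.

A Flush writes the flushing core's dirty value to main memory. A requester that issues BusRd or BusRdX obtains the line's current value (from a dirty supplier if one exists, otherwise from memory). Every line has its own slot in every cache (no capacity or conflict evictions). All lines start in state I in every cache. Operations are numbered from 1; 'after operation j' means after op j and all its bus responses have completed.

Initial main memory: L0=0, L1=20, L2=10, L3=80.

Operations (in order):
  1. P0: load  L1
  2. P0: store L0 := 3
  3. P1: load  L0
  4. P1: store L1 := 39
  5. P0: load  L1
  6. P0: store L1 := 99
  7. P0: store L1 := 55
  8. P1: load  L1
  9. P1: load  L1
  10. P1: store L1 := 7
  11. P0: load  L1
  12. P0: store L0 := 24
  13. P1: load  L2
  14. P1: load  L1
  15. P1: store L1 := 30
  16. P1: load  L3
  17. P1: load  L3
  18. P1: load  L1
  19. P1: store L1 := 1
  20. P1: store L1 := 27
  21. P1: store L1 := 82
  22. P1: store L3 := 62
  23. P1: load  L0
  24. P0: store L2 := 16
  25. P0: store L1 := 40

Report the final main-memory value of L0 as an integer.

memory[L0] = 24

[1] P0: load  L1 | P0:E(20), P1:I | bus: BusRd
[2] P0: store L0 := 3 | P0:M(3), P1:I | bus: BusRdX
[3] P1: load  L0 | P0:S(3), P1:S(3) | bus: BusRd,Flush
[4] P1: store L1 := 39 | P0:I, P1:M(39) | bus: BusRdX
[5] P0: load  L1 | P0:S(39), P1:S(39) | bus: BusRd,Flush
[6] P0: store L1 := 99 | P0:M(99), P1:I | bus: BusUpgr
[7] P0: store L1 := 55 | P0:M(55), P1:I | bus: none
[8] P1: load  L1 | P0:S(55), P1:S(55) | bus: BusRd,Flush
[9] P1: load  L1 | P0:S(55), P1:S(55) | bus: none
[10] P1: store L1 := 7 | P0:I, P1:M(7) | bus: BusUpgr
[11] P0: load  L1 | P0:S(7), P1:S(7) | bus: BusRd,Flush
[12] P0: store L0 := 24 | P0:M(24), P1:I | bus: BusUpgr
[13] P1: load  L2 | P0:I, P1:E(10) | bus: BusRd
[14] P1: load  L1 | P0:S(7), P1:S(7) | bus: none
[15] P1: store L1 := 30 | P0:I, P1:M(30) | bus: BusUpgr
[16] P1: load  L3 | P0:I, P1:E(80) | bus: BusRd
[17] P1: load  L3 | P0:I, P1:E(80) | bus: none
[18] P1: load  L1 | P0:I, P1:M(30) | bus: none
[19] P1: store L1 := 1 | P0:I, P1:M(1) | bus: none
[20] P1: store L1 := 27 | P0:I, P1:M(27) | bus: none
[21] P1: store L1 := 82 | P0:I, P1:M(82) | bus: none
[22] P1: store L3 := 62 | P0:I, P1:M(62) | bus: none
[23] P1: load  L0 | P0:S(24), P1:S(24) | bus: BusRd,Flush
[24] P0: store L2 := 16 | P0:M(16), P1:I | bus: BusRdX
[25] P0: store L1 := 40 | P0:M(40), P1:I | bus: BusRdX,Flush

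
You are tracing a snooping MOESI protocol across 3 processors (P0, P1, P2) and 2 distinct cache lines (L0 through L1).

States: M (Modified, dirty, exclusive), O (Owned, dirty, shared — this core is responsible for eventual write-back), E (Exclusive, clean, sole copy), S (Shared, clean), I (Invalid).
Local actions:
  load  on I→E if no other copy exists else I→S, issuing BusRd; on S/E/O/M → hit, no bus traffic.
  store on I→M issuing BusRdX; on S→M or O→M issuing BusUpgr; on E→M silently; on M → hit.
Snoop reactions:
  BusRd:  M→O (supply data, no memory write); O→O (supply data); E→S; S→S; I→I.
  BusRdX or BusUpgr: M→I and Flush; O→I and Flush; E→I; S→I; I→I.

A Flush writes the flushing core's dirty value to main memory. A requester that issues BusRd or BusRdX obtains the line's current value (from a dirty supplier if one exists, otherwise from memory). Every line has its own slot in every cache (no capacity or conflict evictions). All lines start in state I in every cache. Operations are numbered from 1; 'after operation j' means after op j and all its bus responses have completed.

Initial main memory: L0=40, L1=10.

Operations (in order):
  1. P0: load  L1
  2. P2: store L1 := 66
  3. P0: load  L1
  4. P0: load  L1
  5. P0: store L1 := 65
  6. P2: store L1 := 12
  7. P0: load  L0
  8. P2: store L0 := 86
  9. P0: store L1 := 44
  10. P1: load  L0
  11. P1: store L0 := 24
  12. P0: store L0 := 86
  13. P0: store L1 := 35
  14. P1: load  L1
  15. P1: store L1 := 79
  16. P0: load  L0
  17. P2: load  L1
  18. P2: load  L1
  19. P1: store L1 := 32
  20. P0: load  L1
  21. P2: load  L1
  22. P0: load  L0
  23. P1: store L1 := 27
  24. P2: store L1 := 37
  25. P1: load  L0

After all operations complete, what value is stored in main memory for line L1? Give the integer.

memory[L1] = 27

step 1: P0: load  L1  ⟶  EII  (L1)  txn=BusRd  M[L1]=10
step 2: P2: store L1 := 66  ⟶  IIM  (L1)  txn=BusRdX  M[L1]=10
step 3: P0: load  L1  ⟶  SIO  (L1)  txn=BusRd  M[L1]=10
step 4: P0: load  L1  ⟶  SIO  (L1)  txn=∅  M[L1]=10
step 5: P0: store L1 := 65  ⟶  MII  (L1)  txn=BusUpgr+Flush  M[L1]=66
step 6: P2: store L1 := 12  ⟶  IIM  (L1)  txn=BusRdX+Flush  M[L1]=65
step 7: P0: load  L0  ⟶  EII  (L0)  txn=BusRd  M[L0]=40
step 8: P2: store L0 := 86  ⟶  IIM  (L0)  txn=BusRdX  M[L0]=40
step 9: P0: store L1 := 44  ⟶  MII  (L1)  txn=BusRdX+Flush  M[L1]=12
step 10: P1: load  L0  ⟶  ISO  (L0)  txn=BusRd  M[L0]=40
step 11: P1: store L0 := 24  ⟶  IMI  (L0)  txn=BusUpgr+Flush  M[L0]=86
step 12: P0: store L0 := 86  ⟶  MII  (L0)  txn=BusRdX+Flush  M[L0]=24
step 13: P0: store L1 := 35  ⟶  MII  (L1)  txn=∅  M[L1]=12
step 14: P1: load  L1  ⟶  OSI  (L1)  txn=BusRd  M[L1]=12
step 15: P1: store L1 := 79  ⟶  IMI  (L1)  txn=BusUpgr+Flush  M[L1]=35
step 16: P0: load  L0  ⟶  MII  (L0)  txn=∅  M[L0]=24
step 17: P2: load  L1  ⟶  IOS  (L1)  txn=BusRd  M[L1]=35
step 18: P2: load  L1  ⟶  IOS  (L1)  txn=∅  M[L1]=35
step 19: P1: store L1 := 32  ⟶  IMI  (L1)  txn=BusUpgr  M[L1]=35
step 20: P0: load  L1  ⟶  SOI  (L1)  txn=BusRd  M[L1]=35
step 21: P2: load  L1  ⟶  SOS  (L1)  txn=BusRd  M[L1]=35
step 22: P0: load  L0  ⟶  MII  (L0)  txn=∅  M[L0]=24
step 23: P1: store L1 := 27  ⟶  IMI  (L1)  txn=BusUpgr  M[L1]=35
step 24: P2: store L1 := 37  ⟶  IIM  (L1)  txn=BusRdX+Flush  M[L1]=27
step 25: P1: load  L0  ⟶  OSI  (L0)  txn=BusRd  M[L0]=24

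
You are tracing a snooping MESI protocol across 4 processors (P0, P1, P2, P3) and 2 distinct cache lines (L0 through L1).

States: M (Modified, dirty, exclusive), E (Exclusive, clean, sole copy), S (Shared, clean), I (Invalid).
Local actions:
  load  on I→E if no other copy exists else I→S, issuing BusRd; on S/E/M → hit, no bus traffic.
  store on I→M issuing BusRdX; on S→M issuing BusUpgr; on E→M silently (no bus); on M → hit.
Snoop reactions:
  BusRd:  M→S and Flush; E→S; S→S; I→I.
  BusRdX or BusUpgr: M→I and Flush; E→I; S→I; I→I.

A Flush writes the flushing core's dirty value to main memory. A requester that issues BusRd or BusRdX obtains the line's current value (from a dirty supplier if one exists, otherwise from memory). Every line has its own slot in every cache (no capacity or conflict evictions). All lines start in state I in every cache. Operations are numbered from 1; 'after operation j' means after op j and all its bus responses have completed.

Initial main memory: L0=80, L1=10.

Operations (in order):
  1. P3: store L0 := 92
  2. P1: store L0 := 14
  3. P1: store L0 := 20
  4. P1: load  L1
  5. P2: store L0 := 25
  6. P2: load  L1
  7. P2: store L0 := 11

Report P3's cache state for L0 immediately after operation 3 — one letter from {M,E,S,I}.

state = I

  op1 P3: store L0 := 92 → I/I/I/M on L0; bus BusRdX; mem=80
  op2 P1: store L0 := 14 → I/M/I/I on L0; bus BusRdX Flush; mem=92
  op3 P1: store L0 := 20 → I/M/I/I on L0; bus (none); mem=92
  op4 P1: load  L1 → I/E/I/I on L1; bus BusRd; mem=10
  op5 P2: store L0 := 25 → I/I/M/I on L0; bus BusRdX Flush; mem=20
  op6 P2: load  L1 → I/S/S/I on L1; bus BusRd; mem=10
  op7 P2: store L0 := 11 → I/I/M/I on L0; bus (none); mem=20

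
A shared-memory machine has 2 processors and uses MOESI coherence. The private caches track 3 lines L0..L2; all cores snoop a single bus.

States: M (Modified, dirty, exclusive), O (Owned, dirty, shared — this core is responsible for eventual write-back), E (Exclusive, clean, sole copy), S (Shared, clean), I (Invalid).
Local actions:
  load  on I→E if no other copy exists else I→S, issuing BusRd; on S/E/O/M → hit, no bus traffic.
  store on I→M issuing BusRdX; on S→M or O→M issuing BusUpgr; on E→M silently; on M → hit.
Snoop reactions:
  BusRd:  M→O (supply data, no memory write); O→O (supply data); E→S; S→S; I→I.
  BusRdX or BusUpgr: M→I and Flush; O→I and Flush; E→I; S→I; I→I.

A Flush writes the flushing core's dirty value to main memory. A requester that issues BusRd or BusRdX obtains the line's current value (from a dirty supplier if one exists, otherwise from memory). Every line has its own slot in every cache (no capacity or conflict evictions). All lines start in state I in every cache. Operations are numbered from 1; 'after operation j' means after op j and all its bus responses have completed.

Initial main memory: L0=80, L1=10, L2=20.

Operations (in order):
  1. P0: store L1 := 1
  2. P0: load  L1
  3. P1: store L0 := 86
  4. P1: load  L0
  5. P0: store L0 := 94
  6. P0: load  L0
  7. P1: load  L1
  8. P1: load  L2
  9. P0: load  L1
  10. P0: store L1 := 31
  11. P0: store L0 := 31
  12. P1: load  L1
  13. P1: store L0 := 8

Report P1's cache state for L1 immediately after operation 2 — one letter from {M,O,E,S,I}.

1. P0: store L1 := 1  bus=[BusRdX]  L1: P0=M P1=I  mem[L1]=10
2. P0: load  L1  bus=[-]  L1: P0=M P1=I  mem[L1]=10
3. P1: store L0 := 86  bus=[BusRdX]  L0: P0=I P1=M  mem[L0]=80
4. P1: load  L0  bus=[-]  L0: P0=I P1=M  mem[L0]=80
5. P0: store L0 := 94  bus=[BusRdX,Flush]  L0: P0=M P1=I  mem[L0]=86
6. P0: load  L0  bus=[-]  L0: P0=M P1=I  mem[L0]=86
7. P1: load  L1  bus=[BusRd]  L1: P0=O P1=S  mem[L1]=10
8. P1: load  L2  bus=[BusRd]  L2: P0=I P1=E  mem[L2]=20
9. P0: load  L1  bus=[-]  L1: P0=O P1=S  mem[L1]=10
10. P0: store L1 := 31  bus=[BusUpgr]  L1: P0=M P1=I  mem[L1]=10
11. P0: store L0 := 31  bus=[-]  L0: P0=M P1=I  mem[L0]=86
12. P1: load  L1  bus=[BusRd]  L1: P0=O P1=S  mem[L1]=10
13. P1: store L0 := 8  bus=[BusRdX,Flush]  L0: P0=I P1=M  mem[L0]=31

state = I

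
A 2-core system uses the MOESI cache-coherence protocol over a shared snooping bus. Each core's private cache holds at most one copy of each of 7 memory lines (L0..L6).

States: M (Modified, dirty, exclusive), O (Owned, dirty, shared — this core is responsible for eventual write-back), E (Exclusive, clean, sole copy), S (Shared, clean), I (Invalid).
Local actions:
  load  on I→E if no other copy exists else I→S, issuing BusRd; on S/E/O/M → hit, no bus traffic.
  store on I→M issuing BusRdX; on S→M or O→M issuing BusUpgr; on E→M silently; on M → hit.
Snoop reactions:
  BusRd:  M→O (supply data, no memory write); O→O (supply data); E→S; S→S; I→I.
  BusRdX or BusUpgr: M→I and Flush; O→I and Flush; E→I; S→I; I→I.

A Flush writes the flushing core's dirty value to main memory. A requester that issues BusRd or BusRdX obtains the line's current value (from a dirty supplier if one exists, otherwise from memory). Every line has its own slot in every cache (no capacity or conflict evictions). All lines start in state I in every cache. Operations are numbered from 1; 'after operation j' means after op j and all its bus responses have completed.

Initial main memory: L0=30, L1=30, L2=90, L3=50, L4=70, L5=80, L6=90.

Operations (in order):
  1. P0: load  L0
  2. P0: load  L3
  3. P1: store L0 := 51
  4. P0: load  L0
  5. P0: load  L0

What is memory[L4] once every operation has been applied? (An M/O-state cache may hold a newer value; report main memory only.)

memory[L4] = 70

1. P0: load  L0  bus=[BusRd]  L0: P0=E P1=I  mem[L0]=30
2. P0: load  L3  bus=[BusRd]  L3: P0=E P1=I  mem[L3]=50
3. P1: store L0 := 51  bus=[BusRdX]  L0: P0=I P1=M  mem[L0]=30
4. P0: load  L0  bus=[BusRd]  L0: P0=S P1=O  mem[L0]=30
5. P0: load  L0  bus=[-]  L0: P0=S P1=O  mem[L0]=30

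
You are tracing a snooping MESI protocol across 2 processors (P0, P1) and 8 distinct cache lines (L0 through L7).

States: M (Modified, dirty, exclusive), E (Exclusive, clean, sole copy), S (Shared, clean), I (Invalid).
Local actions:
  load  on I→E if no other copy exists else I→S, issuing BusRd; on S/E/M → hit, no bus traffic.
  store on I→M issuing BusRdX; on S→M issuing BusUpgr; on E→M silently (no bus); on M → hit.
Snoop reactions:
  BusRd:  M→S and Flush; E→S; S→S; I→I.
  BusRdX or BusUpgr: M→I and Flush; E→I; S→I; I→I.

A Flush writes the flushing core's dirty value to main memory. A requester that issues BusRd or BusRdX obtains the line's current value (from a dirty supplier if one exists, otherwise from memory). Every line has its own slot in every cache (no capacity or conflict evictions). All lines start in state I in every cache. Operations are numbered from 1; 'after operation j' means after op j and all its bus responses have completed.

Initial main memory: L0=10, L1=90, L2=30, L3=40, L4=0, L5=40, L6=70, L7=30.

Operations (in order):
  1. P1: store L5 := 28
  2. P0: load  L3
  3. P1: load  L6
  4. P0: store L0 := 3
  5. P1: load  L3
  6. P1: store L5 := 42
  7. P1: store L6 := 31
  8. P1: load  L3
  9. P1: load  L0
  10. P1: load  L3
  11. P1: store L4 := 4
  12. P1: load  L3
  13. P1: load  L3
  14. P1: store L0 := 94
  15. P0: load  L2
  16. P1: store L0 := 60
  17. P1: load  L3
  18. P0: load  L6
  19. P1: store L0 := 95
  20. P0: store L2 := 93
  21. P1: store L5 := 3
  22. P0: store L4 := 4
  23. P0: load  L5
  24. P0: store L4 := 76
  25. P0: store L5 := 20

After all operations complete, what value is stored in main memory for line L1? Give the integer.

step 1: P1: store L5 := 28  ⟶  IM  (L5)  txn=BusRdX  M[L5]=40
step 2: P0: load  L3  ⟶  EI  (L3)  txn=BusRd  M[L3]=40
step 3: P1: load  L6  ⟶  IE  (L6)  txn=BusRd  M[L6]=70
step 4: P0: store L0 := 3  ⟶  MI  (L0)  txn=BusRdX  M[L0]=10
step 5: P1: load  L3  ⟶  SS  (L3)  txn=BusRd  M[L3]=40
step 6: P1: store L5 := 42  ⟶  IM  (L5)  txn=∅  M[L5]=40
step 7: P1: store L6 := 31  ⟶  IM  (L6)  txn=∅  M[L6]=70
step 8: P1: load  L3  ⟶  SS  (L3)  txn=∅  M[L3]=40
step 9: P1: load  L0  ⟶  SS  (L0)  txn=BusRd+Flush  M[L0]=3
step 10: P1: load  L3  ⟶  SS  (L3)  txn=∅  M[L3]=40
step 11: P1: store L4 := 4  ⟶  IM  (L4)  txn=BusRdX  M[L4]=0
step 12: P1: load  L3  ⟶  SS  (L3)  txn=∅  M[L3]=40
step 13: P1: load  L3  ⟶  SS  (L3)  txn=∅  M[L3]=40
step 14: P1: store L0 := 94  ⟶  IM  (L0)  txn=BusUpgr  M[L0]=3
step 15: P0: load  L2  ⟶  EI  (L2)  txn=BusRd  M[L2]=30
step 16: P1: store L0 := 60  ⟶  IM  (L0)  txn=∅  M[L0]=3
step 17: P1: load  L3  ⟶  SS  (L3)  txn=∅  M[L3]=40
step 18: P0: load  L6  ⟶  SS  (L6)  txn=BusRd+Flush  M[L6]=31
step 19: P1: store L0 := 95  ⟶  IM  (L0)  txn=∅  M[L0]=3
step 20: P0: store L2 := 93  ⟶  MI  (L2)  txn=∅  M[L2]=30
step 21: P1: store L5 := 3  ⟶  IM  (L5)  txn=∅  M[L5]=40
step 22: P0: store L4 := 4  ⟶  MI  (L4)  txn=BusRdX+Flush  M[L4]=4
step 23: P0: load  L5  ⟶  SS  (L5)  txn=BusRd+Flush  M[L5]=3
step 24: P0: store L4 := 76  ⟶  MI  (L4)  txn=∅  M[L4]=4
step 25: P0: store L5 := 20  ⟶  MI  (L5)  txn=BusUpgr  M[L5]=3

memory[L1] = 90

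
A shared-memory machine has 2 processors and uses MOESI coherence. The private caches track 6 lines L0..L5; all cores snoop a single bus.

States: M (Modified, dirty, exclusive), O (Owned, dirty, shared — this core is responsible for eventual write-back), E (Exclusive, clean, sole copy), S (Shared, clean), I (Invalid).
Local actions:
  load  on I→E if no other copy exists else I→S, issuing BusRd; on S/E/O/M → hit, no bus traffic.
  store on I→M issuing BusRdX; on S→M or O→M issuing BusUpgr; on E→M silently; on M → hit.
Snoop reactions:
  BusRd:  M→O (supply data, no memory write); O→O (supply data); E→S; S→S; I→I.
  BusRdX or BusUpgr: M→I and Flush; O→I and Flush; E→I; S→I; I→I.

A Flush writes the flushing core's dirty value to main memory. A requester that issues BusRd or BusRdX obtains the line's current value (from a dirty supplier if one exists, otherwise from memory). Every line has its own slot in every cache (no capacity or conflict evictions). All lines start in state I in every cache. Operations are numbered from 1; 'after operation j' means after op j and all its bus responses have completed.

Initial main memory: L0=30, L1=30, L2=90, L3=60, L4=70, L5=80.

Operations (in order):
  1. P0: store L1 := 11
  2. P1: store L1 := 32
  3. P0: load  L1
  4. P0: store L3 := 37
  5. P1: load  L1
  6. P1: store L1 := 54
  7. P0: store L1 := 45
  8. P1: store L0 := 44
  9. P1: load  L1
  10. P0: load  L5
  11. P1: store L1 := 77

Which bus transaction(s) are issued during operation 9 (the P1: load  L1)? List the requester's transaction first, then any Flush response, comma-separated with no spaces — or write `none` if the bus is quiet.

bus = BusRd

step 1: P0: store L1 := 11  ⟶  MI  (L1)  txn=BusRdX  M[L1]=30
step 2: P1: store L1 := 32  ⟶  IM  (L1)  txn=BusRdX+Flush  M[L1]=11
step 3: P0: load  L1  ⟶  SO  (L1)  txn=BusRd  M[L1]=11
step 4: P0: store L3 := 37  ⟶  MI  (L3)  txn=BusRdX  M[L3]=60
step 5: P1: load  L1  ⟶  SO  (L1)  txn=∅  M[L1]=11
step 6: P1: store L1 := 54  ⟶  IM  (L1)  txn=BusUpgr  M[L1]=11
step 7: P0: store L1 := 45  ⟶  MI  (L1)  txn=BusRdX+Flush  M[L1]=54
step 8: P1: store L0 := 44  ⟶  IM  (L0)  txn=BusRdX  M[L0]=30
step 9: P1: load  L1  ⟶  OS  (L1)  txn=BusRd  M[L1]=54
step 10: P0: load  L5  ⟶  EI  (L5)  txn=BusRd  M[L5]=80
step 11: P1: store L1 := 77  ⟶  IM  (L1)  txn=BusUpgr+Flush  M[L1]=45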